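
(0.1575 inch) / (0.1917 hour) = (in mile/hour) 1.297e-05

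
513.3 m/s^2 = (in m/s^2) 513.3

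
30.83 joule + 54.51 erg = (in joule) 30.83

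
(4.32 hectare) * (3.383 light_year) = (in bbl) 8.697e+21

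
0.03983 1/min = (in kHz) 6.638e-07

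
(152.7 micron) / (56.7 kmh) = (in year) 3.074e-13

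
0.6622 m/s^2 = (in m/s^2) 0.6622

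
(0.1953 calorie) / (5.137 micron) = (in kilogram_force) 1.622e+04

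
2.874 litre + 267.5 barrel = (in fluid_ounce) 1.438e+06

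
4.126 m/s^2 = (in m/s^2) 4.126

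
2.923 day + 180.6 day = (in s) 1.586e+07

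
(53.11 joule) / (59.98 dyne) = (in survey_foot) 2.905e+05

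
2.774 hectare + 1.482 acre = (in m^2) 3.374e+04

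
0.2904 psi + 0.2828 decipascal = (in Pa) 2002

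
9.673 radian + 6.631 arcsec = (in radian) 9.673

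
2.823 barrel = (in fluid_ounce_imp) 1.58e+04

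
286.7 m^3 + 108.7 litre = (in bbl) 1804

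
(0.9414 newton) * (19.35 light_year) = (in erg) 1.723e+24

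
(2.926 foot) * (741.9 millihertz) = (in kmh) 2.382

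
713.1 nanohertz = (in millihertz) 0.0007131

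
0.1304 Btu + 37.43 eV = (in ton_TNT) 3.288e-08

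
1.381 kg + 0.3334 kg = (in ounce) 60.47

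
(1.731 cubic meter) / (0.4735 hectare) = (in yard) 0.0003998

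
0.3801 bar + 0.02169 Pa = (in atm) 0.3751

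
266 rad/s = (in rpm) 2540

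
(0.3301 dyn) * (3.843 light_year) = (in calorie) 2.868e+10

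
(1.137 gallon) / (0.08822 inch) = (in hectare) 0.0001921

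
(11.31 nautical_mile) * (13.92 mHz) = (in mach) 0.8563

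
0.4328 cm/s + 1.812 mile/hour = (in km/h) 2.932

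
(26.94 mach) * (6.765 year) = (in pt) 5.547e+15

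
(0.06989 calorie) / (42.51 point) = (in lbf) 4.384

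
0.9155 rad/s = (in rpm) 8.742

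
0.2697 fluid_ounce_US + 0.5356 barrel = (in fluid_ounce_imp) 2997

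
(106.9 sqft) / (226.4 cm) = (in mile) 0.002726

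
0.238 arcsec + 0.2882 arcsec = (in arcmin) 0.00877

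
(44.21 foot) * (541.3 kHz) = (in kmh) 2.626e+07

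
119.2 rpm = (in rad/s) 12.48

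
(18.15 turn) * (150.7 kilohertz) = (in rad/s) 1.719e+07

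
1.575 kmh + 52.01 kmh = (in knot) 28.93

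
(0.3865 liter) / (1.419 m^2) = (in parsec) 8.827e-21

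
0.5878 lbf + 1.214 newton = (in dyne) 3.829e+05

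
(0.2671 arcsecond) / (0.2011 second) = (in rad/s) 6.439e-06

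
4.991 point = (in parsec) 5.706e-20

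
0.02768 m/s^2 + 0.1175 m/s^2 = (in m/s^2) 0.1452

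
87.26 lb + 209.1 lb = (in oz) 4742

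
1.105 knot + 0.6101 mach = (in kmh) 749.9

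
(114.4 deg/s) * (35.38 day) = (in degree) 3.497e+08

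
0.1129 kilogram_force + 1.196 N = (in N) 2.303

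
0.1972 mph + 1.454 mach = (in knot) 962.5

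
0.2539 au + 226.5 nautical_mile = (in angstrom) 3.798e+20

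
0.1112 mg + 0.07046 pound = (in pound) 0.07046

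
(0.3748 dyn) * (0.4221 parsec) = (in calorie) 1.167e+10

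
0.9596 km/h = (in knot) 0.5181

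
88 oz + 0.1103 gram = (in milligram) 2.495e+06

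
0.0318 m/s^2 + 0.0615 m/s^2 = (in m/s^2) 0.0933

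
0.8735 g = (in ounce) 0.03081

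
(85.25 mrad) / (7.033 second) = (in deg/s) 0.6945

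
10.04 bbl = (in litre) 1596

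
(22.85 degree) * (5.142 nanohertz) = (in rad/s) 2.051e-09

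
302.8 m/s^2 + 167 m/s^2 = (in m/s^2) 469.8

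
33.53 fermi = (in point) 9.505e-11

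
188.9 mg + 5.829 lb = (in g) 2644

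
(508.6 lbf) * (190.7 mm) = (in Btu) 0.4089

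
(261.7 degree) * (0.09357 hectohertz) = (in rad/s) 42.74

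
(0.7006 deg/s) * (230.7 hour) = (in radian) 1.016e+04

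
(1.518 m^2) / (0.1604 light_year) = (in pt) 2.836e-12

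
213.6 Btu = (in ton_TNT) 5.386e-05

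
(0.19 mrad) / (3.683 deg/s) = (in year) 9.373e-11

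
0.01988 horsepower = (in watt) 14.82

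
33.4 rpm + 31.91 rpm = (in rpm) 65.31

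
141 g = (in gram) 141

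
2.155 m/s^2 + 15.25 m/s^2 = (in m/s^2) 17.41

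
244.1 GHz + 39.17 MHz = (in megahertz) 2.441e+05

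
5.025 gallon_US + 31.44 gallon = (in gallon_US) 36.46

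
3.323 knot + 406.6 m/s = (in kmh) 1470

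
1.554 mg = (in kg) 1.554e-06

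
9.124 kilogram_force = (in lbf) 20.11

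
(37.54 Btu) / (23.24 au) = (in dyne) 0.001139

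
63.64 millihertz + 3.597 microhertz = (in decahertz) 0.006364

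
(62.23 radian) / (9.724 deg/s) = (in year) 1.163e-05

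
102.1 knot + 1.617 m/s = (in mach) 0.159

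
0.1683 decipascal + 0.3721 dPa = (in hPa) 0.0005404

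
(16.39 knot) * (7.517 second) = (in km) 0.06338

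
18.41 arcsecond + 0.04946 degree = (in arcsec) 196.5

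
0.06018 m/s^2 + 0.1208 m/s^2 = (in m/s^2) 0.181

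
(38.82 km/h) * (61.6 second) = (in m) 664.3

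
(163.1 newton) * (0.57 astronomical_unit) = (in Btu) 1.318e+10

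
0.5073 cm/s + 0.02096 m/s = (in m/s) 0.02603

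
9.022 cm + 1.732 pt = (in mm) 90.83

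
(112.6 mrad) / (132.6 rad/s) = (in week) 1.404e-09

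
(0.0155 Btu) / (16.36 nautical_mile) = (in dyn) 53.97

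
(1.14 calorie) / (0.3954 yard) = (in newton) 13.19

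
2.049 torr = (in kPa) 0.2732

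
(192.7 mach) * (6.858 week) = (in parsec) 8.82e-06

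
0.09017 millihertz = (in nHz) 9.017e+04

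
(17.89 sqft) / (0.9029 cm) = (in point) 5.218e+05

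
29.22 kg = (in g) 2.922e+04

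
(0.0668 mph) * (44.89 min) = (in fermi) 8.043e+16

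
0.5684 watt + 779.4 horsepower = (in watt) 5.812e+05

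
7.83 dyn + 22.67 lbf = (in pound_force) 22.67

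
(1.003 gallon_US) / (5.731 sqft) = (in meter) 0.007131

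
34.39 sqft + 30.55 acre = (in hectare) 12.36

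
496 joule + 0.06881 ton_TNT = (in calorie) 6.881e+07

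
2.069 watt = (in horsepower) 0.002775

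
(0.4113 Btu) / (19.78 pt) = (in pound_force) 1.398e+04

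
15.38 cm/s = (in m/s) 0.1538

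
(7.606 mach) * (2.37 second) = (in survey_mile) 3.814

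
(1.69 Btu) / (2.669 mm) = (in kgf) 6.812e+04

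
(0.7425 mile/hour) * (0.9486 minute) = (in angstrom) 1.889e+11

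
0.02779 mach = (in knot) 18.39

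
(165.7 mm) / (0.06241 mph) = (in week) 9.82e-06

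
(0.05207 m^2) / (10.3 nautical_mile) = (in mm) 0.00273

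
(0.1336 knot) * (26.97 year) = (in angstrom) 5.846e+17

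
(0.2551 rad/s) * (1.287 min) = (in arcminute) 6.772e+04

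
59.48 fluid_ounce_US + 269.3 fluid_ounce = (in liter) 9.723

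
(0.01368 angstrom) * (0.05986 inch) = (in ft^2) 2.239e-14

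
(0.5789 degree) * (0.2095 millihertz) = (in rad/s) 2.117e-06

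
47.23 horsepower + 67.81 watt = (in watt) 3.529e+04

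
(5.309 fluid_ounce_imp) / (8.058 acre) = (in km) 4.626e-12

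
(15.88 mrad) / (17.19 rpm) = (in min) 0.000147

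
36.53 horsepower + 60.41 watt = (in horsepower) 36.61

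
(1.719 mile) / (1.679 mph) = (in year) 0.0001169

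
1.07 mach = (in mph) 815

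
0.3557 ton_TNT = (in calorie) 3.557e+08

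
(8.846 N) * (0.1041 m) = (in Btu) 0.0008728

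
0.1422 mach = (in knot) 94.12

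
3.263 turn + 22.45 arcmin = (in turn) 3.264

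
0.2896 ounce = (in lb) 0.0181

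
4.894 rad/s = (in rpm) 46.73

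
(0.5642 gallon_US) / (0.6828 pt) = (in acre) 0.002191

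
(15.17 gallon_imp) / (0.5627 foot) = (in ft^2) 4.328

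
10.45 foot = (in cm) 318.5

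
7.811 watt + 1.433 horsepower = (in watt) 1076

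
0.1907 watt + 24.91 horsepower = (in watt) 1.858e+04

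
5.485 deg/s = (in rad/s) 0.09573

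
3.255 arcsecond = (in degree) 0.0009042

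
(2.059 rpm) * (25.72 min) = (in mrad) 3.327e+05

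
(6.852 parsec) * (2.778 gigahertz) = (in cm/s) 5.874e+28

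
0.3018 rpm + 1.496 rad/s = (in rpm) 14.59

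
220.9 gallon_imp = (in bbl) 6.316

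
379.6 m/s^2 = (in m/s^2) 379.6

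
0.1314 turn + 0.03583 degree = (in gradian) 52.6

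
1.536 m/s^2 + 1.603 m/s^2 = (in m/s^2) 3.139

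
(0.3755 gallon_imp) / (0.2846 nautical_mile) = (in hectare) 3.239e-10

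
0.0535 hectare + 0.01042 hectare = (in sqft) 6880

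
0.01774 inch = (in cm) 0.04506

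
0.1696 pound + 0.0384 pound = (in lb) 0.208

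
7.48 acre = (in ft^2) 3.258e+05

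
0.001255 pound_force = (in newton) 0.005583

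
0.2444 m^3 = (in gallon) 64.56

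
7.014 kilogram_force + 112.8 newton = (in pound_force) 40.82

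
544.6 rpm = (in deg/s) 3268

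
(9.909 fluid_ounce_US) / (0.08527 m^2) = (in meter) 0.003437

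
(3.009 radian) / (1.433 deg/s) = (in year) 3.815e-06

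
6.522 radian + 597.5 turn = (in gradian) 2.394e+05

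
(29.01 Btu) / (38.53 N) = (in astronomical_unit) 5.31e-09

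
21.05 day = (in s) 1.819e+06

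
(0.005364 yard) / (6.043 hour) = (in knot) 4.383e-07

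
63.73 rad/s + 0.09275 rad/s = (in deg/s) 3657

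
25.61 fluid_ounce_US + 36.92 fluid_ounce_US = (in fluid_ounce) 62.53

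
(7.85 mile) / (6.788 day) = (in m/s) 0.02154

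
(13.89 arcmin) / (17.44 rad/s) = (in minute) 3.861e-06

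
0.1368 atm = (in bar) 0.1386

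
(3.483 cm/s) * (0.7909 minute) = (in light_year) 1.747e-16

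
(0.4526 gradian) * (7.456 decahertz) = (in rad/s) 0.5301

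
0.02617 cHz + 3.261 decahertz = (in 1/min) 1957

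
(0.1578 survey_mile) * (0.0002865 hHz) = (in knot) 14.14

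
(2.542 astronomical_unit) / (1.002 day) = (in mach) 1.29e+04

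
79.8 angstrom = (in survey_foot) 2.618e-08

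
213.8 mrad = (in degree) 12.25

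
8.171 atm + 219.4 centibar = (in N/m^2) 1.047e+06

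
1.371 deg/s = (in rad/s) 0.02393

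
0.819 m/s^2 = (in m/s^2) 0.819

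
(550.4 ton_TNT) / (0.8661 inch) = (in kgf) 1.067e+13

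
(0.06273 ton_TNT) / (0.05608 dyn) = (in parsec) 0.01517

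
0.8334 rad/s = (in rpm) 7.958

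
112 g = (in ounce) 3.951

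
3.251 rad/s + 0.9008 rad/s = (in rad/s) 4.152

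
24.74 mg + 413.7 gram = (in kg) 0.4137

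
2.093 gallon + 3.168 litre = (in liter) 11.09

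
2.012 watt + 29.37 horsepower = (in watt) 2.19e+04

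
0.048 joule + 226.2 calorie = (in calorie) 226.2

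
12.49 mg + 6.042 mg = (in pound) 4.086e-05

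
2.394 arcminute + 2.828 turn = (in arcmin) 6.109e+04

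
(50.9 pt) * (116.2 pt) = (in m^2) 0.0007361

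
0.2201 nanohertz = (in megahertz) 2.201e-16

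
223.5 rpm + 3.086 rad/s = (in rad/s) 26.49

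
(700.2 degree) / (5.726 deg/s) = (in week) 0.0002022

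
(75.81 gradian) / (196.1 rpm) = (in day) 6.712e-07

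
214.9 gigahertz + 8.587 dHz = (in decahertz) 2.149e+10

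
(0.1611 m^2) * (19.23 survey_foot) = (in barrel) 5.939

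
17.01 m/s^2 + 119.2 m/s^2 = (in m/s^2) 136.2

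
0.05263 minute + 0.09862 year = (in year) 0.09862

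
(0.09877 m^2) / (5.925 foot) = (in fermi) 5.469e+13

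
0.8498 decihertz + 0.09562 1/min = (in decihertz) 0.8657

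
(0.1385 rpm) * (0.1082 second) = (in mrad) 1.569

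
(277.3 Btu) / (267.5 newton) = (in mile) 0.6796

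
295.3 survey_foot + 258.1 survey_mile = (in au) 2.777e-06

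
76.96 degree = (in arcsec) 2.771e+05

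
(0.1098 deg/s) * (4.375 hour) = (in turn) 4.804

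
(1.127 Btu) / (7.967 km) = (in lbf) 0.03355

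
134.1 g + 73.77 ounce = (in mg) 2.225e+06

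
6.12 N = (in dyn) 6.12e+05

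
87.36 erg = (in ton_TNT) 2.088e-15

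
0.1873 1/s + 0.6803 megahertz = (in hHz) 6803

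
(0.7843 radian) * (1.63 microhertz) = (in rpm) 1.221e-05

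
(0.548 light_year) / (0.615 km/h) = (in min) 5.058e+14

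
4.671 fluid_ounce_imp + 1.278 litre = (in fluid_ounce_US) 47.7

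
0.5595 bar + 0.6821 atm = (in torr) 938.1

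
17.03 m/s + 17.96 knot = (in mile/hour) 58.76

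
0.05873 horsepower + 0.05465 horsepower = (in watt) 84.55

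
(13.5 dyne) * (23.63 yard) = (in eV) 1.821e+16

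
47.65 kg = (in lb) 105.1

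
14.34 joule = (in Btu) 0.01359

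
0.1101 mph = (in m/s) 0.04922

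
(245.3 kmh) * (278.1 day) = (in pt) 4.641e+12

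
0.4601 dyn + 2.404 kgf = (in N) 23.58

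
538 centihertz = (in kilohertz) 0.00538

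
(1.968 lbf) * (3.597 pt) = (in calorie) 0.002655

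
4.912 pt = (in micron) 1733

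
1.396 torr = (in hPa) 1.861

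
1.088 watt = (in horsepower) 0.001459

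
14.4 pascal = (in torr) 0.108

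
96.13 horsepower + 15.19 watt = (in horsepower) 96.15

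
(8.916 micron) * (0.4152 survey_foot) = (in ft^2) 1.215e-05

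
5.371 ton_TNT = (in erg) 2.247e+17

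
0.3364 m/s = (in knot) 0.6539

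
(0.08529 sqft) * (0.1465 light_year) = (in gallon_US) 2.901e+15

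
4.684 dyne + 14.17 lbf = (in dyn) 6.303e+06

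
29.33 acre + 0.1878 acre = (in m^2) 1.195e+05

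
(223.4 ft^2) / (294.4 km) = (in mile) 4.381e-08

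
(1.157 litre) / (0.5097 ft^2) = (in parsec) 7.918e-19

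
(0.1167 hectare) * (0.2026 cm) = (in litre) 2364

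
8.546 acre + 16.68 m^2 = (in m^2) 3.46e+04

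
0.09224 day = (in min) 132.8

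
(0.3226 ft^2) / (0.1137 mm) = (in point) 7.472e+05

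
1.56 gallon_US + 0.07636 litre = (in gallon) 1.58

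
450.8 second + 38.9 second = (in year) 1.553e-05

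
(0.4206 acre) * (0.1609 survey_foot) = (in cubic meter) 83.48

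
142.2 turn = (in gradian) 5.688e+04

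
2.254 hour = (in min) 135.2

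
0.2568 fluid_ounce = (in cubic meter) 7.594e-06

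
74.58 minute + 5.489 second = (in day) 0.05186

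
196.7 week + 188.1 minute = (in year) 3.773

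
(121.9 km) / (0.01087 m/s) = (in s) 1.121e+07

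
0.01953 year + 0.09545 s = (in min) 1.026e+04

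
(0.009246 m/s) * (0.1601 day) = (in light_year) 1.352e-14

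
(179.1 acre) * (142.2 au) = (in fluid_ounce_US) 5.214e+23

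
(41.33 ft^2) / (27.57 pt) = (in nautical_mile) 0.2132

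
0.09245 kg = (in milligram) 9.245e+04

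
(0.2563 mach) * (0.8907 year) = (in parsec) 7.944e-08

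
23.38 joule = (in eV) 1.459e+20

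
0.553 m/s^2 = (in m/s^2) 0.553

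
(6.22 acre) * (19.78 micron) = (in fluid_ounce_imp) 1.752e+04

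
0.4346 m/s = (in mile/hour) 0.9722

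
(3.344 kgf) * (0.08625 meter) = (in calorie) 0.676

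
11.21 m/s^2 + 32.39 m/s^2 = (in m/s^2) 43.6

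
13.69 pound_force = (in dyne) 6.09e+06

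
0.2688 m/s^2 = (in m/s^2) 0.2688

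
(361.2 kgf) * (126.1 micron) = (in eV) 2.788e+18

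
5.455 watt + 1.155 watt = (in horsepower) 0.008864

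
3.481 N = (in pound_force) 0.7826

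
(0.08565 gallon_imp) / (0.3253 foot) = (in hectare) 3.927e-07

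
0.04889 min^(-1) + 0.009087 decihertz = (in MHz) 1.724e-09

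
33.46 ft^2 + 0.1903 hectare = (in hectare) 0.1906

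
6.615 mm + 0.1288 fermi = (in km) 6.615e-06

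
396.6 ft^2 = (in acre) 0.009105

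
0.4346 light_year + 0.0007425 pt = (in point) 1.166e+19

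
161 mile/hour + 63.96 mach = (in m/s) 2.185e+04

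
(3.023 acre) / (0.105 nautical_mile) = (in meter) 62.91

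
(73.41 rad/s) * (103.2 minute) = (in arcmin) 1.563e+09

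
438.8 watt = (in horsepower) 0.5884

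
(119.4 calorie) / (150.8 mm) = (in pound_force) 744.7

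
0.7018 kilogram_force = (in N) 6.882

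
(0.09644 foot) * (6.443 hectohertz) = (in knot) 36.81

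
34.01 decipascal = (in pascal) 3.401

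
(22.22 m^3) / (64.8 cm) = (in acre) 0.008473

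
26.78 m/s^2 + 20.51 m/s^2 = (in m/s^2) 47.29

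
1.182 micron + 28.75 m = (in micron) 2.875e+07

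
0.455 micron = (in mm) 0.000455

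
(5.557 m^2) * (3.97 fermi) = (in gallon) 5.828e-12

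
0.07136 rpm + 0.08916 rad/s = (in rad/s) 0.09663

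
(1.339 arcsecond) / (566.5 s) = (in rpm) 1.094e-07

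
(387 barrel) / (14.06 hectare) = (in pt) 1.24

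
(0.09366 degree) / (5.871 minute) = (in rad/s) 4.641e-06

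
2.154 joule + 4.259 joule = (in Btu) 0.006078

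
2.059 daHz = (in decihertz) 205.9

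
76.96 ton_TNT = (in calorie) 7.696e+10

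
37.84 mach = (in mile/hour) 2.882e+04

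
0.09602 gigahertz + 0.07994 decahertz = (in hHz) 9.602e+05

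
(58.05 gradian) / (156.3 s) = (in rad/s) 0.005834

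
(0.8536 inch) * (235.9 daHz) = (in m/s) 51.15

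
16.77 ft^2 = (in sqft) 16.77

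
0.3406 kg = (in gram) 340.6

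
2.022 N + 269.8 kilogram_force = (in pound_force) 595.3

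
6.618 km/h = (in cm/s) 183.8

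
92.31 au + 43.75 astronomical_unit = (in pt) 5.77e+16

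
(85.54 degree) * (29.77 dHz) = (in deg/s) 254.7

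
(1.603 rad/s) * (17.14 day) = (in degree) 1.36e+08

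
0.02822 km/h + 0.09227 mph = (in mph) 0.1098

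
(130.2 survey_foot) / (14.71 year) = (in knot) 1.663e-07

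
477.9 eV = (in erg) 7.657e-10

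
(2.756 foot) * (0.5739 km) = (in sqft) 5189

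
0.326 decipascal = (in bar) 3.26e-07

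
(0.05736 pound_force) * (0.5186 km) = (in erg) 1.323e+09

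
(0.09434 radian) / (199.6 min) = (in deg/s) 0.0004513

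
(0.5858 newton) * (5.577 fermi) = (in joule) 3.267e-15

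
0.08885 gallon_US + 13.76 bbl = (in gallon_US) 578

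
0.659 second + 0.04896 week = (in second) 2.961e+04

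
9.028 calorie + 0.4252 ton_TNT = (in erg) 1.779e+16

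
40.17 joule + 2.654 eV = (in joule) 40.17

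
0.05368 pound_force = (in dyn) 2.388e+04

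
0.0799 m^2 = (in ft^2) 0.86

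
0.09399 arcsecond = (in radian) 4.557e-07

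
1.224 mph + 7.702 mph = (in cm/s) 399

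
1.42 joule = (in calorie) 0.3394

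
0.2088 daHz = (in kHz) 0.002088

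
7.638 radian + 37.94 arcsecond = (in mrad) 7638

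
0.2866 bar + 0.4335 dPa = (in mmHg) 215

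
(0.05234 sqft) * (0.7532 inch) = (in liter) 0.09303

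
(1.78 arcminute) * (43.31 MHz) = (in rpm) 2.141e+05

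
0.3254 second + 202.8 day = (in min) 2.92e+05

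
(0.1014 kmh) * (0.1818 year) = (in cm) 1.615e+07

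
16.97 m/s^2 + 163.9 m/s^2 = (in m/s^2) 180.9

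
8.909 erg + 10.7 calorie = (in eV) 2.794e+20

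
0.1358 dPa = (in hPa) 0.0001358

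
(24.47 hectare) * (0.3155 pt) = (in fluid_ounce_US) 9.209e+05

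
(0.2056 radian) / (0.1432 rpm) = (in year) 4.348e-07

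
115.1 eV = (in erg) 1.844e-10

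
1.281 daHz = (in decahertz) 1.281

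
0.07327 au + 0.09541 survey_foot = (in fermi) 1.096e+25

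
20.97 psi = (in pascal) 1.446e+05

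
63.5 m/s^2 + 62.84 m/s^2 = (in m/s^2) 126.3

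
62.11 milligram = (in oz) 0.002191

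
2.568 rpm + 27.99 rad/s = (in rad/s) 28.26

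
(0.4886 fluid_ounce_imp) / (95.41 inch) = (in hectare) 5.729e-10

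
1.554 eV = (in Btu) 2.36e-22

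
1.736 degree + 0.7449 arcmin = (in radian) 0.03052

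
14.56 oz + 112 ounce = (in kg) 3.588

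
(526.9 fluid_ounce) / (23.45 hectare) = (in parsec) 2.153e-24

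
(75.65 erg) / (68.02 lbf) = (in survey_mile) 1.554e-11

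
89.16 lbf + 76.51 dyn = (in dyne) 3.966e+07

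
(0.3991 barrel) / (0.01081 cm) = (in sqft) 6318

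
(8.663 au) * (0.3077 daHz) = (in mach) 1.171e+10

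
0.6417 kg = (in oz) 22.64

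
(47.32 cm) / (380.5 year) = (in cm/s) 3.944e-09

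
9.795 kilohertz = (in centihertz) 9.795e+05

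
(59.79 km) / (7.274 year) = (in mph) 0.000583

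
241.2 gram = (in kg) 0.2412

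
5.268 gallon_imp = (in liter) 23.95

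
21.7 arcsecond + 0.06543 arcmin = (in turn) 1.977e-05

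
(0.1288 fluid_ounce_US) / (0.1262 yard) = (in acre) 8.157e-09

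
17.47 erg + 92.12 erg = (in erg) 109.6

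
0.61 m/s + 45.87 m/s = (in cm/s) 4648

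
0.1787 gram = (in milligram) 178.7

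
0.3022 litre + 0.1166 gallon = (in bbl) 0.004677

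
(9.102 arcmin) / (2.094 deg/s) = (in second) 0.07245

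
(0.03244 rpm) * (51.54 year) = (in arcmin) 1.898e+10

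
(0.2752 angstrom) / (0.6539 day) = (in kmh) 1.754e-15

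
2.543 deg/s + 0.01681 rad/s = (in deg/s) 3.506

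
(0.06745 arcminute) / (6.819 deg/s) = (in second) 0.0001649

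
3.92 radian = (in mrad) 3920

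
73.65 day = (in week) 10.52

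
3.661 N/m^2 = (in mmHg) 0.02746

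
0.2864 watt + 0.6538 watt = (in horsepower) 0.001261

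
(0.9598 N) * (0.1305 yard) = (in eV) 7.149e+17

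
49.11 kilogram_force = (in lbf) 108.3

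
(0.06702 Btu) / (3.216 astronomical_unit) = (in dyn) 1.47e-05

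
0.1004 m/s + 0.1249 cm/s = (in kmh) 0.3659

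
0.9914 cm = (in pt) 28.1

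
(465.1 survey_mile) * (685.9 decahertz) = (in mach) 1.508e+07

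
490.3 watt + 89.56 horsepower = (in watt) 6.728e+04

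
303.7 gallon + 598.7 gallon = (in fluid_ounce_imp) 1.202e+05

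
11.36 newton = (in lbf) 2.554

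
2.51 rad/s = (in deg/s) 143.8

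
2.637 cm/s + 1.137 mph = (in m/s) 0.5347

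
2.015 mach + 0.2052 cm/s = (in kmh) 2470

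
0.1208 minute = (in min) 0.1208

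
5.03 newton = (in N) 5.03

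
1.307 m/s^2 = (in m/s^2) 1.307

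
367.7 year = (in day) 1.342e+05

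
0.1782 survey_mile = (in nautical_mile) 0.1549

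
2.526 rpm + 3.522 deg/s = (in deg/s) 18.68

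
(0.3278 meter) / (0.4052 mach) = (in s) 0.002376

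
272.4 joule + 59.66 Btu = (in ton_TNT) 1.511e-05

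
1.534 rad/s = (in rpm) 14.65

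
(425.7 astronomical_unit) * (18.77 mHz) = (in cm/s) 1.195e+14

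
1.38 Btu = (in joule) 1456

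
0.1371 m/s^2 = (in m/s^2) 0.1371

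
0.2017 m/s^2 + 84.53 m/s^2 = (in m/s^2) 84.73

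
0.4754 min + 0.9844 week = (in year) 0.01888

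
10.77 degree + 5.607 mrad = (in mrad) 193.6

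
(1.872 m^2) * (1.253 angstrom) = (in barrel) 1.475e-09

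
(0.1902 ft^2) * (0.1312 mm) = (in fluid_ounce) 0.07839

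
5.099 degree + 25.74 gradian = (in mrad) 493.3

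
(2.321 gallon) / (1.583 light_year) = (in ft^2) 6.315e-18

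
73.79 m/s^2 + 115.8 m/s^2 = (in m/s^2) 189.6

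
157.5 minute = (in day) 0.1094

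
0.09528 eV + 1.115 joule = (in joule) 1.115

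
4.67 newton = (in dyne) 4.67e+05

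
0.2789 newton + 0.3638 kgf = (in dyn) 3.847e+05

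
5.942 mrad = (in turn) 0.0009457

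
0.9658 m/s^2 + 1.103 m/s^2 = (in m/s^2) 2.069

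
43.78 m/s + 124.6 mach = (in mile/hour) 9.5e+04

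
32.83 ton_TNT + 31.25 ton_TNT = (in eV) 1.673e+30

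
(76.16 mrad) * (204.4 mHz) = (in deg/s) 0.8919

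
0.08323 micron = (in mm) 8.323e-05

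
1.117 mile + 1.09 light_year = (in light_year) 1.09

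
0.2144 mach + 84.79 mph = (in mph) 248.1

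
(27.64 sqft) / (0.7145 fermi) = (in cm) 3.594e+17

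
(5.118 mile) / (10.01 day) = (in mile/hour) 0.0213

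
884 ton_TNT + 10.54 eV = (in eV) 2.309e+31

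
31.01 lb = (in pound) 31.01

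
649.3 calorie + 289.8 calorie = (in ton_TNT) 9.391e-07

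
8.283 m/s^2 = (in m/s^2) 8.283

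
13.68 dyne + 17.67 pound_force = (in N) 78.6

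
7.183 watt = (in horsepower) 0.009633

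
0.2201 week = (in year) 0.004221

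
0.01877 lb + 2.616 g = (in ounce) 0.3926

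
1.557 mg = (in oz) 5.492e-05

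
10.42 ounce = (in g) 295.4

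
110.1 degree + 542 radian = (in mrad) 5.439e+05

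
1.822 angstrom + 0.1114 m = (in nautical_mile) 6.015e-05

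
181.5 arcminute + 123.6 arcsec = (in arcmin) 183.6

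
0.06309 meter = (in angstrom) 6.309e+08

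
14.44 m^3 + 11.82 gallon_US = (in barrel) 91.11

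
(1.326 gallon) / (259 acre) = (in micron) 0.004789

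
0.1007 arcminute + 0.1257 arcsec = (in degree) 0.001713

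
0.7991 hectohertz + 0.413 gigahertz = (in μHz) 4.13e+14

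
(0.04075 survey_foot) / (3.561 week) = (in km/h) 2.076e-08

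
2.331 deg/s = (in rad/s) 0.04068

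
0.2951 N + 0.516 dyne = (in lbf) 0.06634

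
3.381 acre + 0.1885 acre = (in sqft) 1.555e+05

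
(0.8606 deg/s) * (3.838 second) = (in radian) 0.05765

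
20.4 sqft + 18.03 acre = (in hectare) 7.297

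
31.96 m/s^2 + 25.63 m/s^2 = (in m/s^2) 57.59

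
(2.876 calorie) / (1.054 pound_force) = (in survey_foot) 8.42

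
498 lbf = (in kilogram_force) 225.9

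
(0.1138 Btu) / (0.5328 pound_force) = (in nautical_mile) 0.02735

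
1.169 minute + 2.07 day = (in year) 0.005673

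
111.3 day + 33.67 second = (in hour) 2671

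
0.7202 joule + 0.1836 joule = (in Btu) 0.0008566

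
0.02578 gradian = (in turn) 6.445e-05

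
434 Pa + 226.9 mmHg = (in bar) 0.3068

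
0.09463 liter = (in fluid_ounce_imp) 3.331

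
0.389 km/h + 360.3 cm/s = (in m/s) 3.711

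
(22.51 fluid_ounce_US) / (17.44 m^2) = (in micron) 38.17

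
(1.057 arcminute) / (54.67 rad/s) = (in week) 9.299e-12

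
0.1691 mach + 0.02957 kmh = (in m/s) 57.59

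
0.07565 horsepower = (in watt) 56.41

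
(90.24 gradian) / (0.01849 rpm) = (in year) 2.321e-05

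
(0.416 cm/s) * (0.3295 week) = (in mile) 0.5151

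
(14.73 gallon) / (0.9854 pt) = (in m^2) 160.4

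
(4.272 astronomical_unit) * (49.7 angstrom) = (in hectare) 0.3176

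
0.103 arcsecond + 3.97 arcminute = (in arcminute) 3.972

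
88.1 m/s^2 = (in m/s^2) 88.1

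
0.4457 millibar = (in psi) 0.006464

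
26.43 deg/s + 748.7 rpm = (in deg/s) 4519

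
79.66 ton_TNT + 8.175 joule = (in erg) 3.333e+18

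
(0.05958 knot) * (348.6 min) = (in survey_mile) 0.3984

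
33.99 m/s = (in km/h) 122.4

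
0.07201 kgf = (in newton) 0.7062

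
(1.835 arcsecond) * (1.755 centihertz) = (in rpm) 1.491e-06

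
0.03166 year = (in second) 9.984e+05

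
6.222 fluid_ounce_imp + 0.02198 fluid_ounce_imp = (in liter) 0.1774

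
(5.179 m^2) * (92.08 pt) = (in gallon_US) 44.44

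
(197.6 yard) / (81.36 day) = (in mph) 5.75e-05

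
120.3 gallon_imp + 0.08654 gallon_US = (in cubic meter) 0.5472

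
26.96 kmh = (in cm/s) 748.9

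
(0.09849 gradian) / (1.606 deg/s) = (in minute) 0.0009199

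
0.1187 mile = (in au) 1.277e-09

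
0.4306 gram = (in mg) 430.6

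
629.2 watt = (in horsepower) 0.8438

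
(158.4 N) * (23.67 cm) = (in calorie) 8.961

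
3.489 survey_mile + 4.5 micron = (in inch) 2.211e+05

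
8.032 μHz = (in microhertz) 8.032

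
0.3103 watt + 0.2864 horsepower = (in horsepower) 0.2868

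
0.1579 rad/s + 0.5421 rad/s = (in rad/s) 0.7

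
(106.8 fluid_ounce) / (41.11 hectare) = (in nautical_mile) 4.148e-12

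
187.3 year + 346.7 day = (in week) 9816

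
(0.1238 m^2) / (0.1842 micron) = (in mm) 6.721e+08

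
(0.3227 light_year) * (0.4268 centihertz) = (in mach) 3.827e+10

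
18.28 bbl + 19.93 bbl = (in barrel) 38.21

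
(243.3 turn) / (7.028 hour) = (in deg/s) 3.462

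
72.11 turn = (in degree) 2.596e+04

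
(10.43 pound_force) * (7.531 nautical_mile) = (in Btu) 613.3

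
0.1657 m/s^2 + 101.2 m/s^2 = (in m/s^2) 101.4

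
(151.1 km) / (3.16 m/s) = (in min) 796.9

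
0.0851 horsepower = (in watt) 63.46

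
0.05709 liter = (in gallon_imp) 0.01256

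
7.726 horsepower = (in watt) 5761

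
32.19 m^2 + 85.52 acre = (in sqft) 3.726e+06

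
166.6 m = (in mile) 0.1035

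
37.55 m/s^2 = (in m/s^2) 37.55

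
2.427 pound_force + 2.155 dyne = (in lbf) 2.427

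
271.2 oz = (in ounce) 271.2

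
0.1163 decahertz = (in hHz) 0.01163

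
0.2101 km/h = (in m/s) 0.05836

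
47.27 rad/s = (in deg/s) 2708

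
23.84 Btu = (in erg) 2.515e+11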